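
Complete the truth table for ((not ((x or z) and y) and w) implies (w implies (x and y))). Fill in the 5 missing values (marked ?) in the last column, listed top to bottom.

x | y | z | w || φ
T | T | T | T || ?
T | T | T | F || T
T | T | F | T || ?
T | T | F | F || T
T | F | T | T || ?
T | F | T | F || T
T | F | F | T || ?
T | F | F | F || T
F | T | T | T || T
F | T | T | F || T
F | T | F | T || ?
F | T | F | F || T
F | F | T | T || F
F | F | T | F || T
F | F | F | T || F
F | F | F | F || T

Row x=T, y=T, z=T, w=T: (not ((x or z) and y) and w) = F, (w implies (x and y)) = T, so the formula = T.
Row x=T, y=T, z=F, w=T: (not ((x or z) and y) and w) = F, (w implies (x and y)) = T, so the formula = T.
Row x=T, y=F, z=T, w=T: (not ((x or z) and y) and w) = T, (w implies (x and y)) = F, so the formula = F.
Row x=T, y=F, z=F, w=T: (not ((x or z) and y) and w) = T, (w implies (x and y)) = F, so the formula = F.
Row x=F, y=T, z=F, w=T: (not ((x or z) and y) and w) = T, (w implies (x and y)) = F, so the formula = F.

T, T, F, F, F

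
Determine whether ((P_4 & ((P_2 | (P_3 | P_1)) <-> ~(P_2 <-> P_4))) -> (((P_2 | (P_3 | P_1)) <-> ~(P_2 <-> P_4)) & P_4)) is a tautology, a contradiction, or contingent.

P_1  P_2  P_3  P_4     (P_3 | P_1)  (P_2 | (P_3 | P_1))  (P_2 <-> P_4)  ~(P_2 <-> P_4)  φ
 0    0    0    0           0                0                 1              0         1
 0    0    0    1           0                0                 0              1         1
 0    0    1    0           1                1                 1              0         1
 0    0    1    1           1                1                 0              1         1
 0    1    0    0           0                1                 0              1         1
 0    1    0    1           0                1                 1              0         1
 0    1    1    0           1                1                 0              1         1
 0    1    1    1           1                1                 1              0         1
 1    0    0    0           1                1                 1              0         1
 1    0    0    1           1                1                 0              1         1
 1    0    1    0           1                1                 1              0         1
 1    0    1    1           1                1                 0              1         1
 1    1    0    0           1                1                 0              1         1
 1    1    0    1           1                1                 1              0         1
 1    1    1    0           1                1                 0              1         1
 1    1    1    1           1                1                 1              0         1
Every row is 1, so the formula is a tautology.

tautology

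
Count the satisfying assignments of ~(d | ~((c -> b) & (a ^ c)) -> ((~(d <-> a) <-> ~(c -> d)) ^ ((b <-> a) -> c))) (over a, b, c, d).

7

a  b  c  d     (c -> b)  (a ^ c)  ((c -> b) & (a ^ c))  ~((c -> b) & (a ^ c))  (d | ~((c -> b) & (a ^ c)))  (d <-> a)  ~(d <-> a)  (c -> d)  ~(c -> d)  (~(d <-> a) <-> ~(c -> d))  (b <-> a)  ((b <-> a) -> c)  φ
0  0  0  0        1         0              0                      1                         1                   1          0          1          0                  1                   1             0          0
0  0  0  1        1         0              0                      1                         1                   0          1          1          0                  0                   1             0          1
0  0  1  0        0         1              0                      1                         1                   1          0          0          1                  0                   1             1          0
0  0  1  1        0         1              0                      1                         1                   0          1          1          0                  0                   1             1          0
0  1  0  0        1         0              0                      1                         1                   1          0          1          0                  1                   0             1          1
0  1  0  1        1         0              0                      1                         1                   0          1          1          0                  0                   0             1          0
0  1  1  0        1         1              1                      0                         0                   1          0          0          1                  0                   0             1          0
0  1  1  1        1         1              1                      0                         1                   0          1          1          0                  0                   0             1          0
1  0  0  0        1         1              1                      0                         0                   0          1          1          0                  0                   0             1          0
1  0  0  1        1         1              1                      0                         1                   1          0          1          0                  1                   0             1          1
1  0  1  0        0         0              0                      1                         1                   0          1          0          1                  1                   0             1          1
1  0  1  1        0         0              0                      1                         1                   1          0          1          0                  1                   0             1          1
1  1  0  0        1         1              1                      0                         0                   0          1          1          0                  0                   1             0          0
1  1  0  1        1         1              1                      0                         1                   1          0          1          0                  1                   1             0          0
1  1  1  0        1         0              0                      1                         1                   0          1          0          1                  1                   1             1          1
1  1  1  1        1         0              0                      1                         1                   1          0          1          0                  1                   1             1          1
The formula is true on 7 of the 16 rows.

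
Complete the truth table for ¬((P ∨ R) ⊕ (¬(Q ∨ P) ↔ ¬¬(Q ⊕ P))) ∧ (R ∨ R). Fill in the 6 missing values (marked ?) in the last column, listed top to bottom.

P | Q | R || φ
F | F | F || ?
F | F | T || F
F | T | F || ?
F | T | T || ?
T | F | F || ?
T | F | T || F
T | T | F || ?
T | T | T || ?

F, F, F, F, F, T

Row P=F, Q=F, R=F: ¬((P ∨ R) ⊕ (¬(Q ∨ P) ↔ ¬¬(Q ⊕ P))) = T, (R ∨ R) = F, so the formula = F.
Row P=F, Q=T, R=F: ¬((P ∨ R) ⊕ (¬(Q ∨ P) ↔ ¬¬(Q ⊕ P))) = T, (R ∨ R) = F, so the formula = F.
Row P=F, Q=T, R=T: ¬((P ∨ R) ⊕ (¬(Q ∨ P) ↔ ¬¬(Q ⊕ P))) = F, (R ∨ R) = T, so the formula = F.
Row P=T, Q=F, R=F: ¬((P ∨ R) ⊕ (¬(Q ∨ P) ↔ ¬¬(Q ⊕ P))) = F, (R ∨ R) = F, so the formula = F.
Row P=T, Q=T, R=F: ¬((P ∨ R) ⊕ (¬(Q ∨ P) ↔ ¬¬(Q ⊕ P))) = T, (R ∨ R) = F, so the formula = F.
Row P=T, Q=T, R=T: ¬((P ∨ R) ⊕ (¬(Q ∨ P) ↔ ¬¬(Q ⊕ P))) = T, (R ∨ R) = T, so the formula = T.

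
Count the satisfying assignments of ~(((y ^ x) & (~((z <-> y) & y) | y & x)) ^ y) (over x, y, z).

3

x  y  z     (y ^ x)  (z <-> y)  ((z <-> y) & y)  ~((z <-> y) & y)  (y & x)  (~((z <-> y) & y) | (y & x))  φ
F  F  F        F         T             F                T             F                  T                T
F  F  T        F         F             F                T             F                  T                T
F  T  F        T         F             F                T             F                  T                T
F  T  T        T         T             T                F             F                  F                F
T  F  F        T         T             F                T             F                  T                F
T  F  T        T         F             F                T             F                  T                F
T  T  F        F         F             F                T             T                  T                F
T  T  T        F         T             T                F             T                  T                F
The formula is true on 3 of the 8 rows.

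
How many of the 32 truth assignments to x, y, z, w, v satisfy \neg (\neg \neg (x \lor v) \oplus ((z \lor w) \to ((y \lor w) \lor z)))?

x  y  z  w  v  |  φ
T  T  T  T  T  |  T
T  T  T  T  F  |  T
T  T  T  F  T  |  T
T  T  T  F  F  |  T
T  T  F  T  T  |  T
T  T  F  T  F  |  T
T  T  F  F  T  |  T
T  T  F  F  F  |  T
T  F  T  T  T  |  T
T  F  T  T  F  |  T
T  F  T  F  T  |  T
T  F  T  F  F  |  T
T  F  F  T  T  |  T
T  F  F  T  F  |  T
T  F  F  F  T  |  T
T  F  F  F  F  |  T
F  T  T  T  T  |  T
F  T  T  T  F  |  F
F  T  T  F  T  |  T
F  T  T  F  F  |  F
F  T  F  T  T  |  T
F  T  F  T  F  |  F
F  T  F  F  T  |  T
F  T  F  F  F  |  F
F  F  T  T  T  |  T
F  F  T  T  F  |  F
F  F  T  F  T  |  T
F  F  T  F  F  |  F
F  F  F  T  T  |  T
F  F  F  T  F  |  F
F  F  F  F  T  |  T
F  F  F  F  F  |  F
The formula is true on 24 of the 32 rows.

24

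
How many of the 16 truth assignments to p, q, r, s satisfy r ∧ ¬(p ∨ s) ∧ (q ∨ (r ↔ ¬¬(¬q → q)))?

p | q | r | s || (p ∨ s) | ¬(p ∨ s) | ¬q | (¬q → q) | ¬(¬q → q) | ¬¬(¬q → q) | (r ↔ ¬¬(¬q → q)) | (q ∨ (r ↔ ¬¬(¬q → q))) | φ
F | F | F | F ||    F    |    T     | T  |    F     |     T     |     F      |        T         |           T            | F
F | F | F | T ||    T    |    F     | T  |    F     |     T     |     F      |        T         |           T            | F
F | F | T | F ||    F    |    T     | T  |    F     |     T     |     F      |        F         |           F            | F
F | F | T | T ||    T    |    F     | T  |    F     |     T     |     F      |        F         |           F            | F
F | T | F | F ||    F    |    T     | F  |    T     |     F     |     T      |        F         |           T            | F
F | T | F | T ||    T    |    F     | F  |    T     |     F     |     T      |        F         |           T            | F
F | T | T | F ||    F    |    T     | F  |    T     |     F     |     T      |        T         |           T            | T
F | T | T | T ||    T    |    F     | F  |    T     |     F     |     T      |        T         |           T            | F
T | F | F | F ||    T    |    F     | T  |    F     |     T     |     F      |        T         |           T            | F
T | F | F | T ||    T    |    F     | T  |    F     |     T     |     F      |        T         |           T            | F
T | F | T | F ||    T    |    F     | T  |    F     |     T     |     F      |        F         |           F            | F
T | F | T | T ||    T    |    F     | T  |    F     |     T     |     F      |        F         |           F            | F
T | T | F | F ||    T    |    F     | F  |    T     |     F     |     T      |        F         |           T            | F
T | T | F | T ||    T    |    F     | F  |    T     |     F     |     T      |        F         |           T            | F
T | T | T | F ||    T    |    F     | F  |    T     |     F     |     T      |        T         |           T            | F
T | T | T | T ||    T    |    F     | F  |    T     |     F     |     T      |        T         |           T            | F
The formula is true on 1 of the 16 rows.

1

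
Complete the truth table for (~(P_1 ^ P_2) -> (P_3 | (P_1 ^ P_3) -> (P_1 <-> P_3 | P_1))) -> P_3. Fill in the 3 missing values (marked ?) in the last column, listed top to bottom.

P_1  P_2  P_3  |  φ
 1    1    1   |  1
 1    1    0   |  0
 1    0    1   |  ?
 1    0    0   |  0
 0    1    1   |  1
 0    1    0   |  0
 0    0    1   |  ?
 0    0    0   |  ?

Row P_1=1, P_2=0, P_3=1: (~(P_1 ^ P_2) -> (P_3 | (P_1 ^ P_3) -> (P_1 <-> P_3 | P_1))) = 1, so the formula = 1.
Row P_1=0, P_2=0, P_3=1: (~(P_1 ^ P_2) -> (P_3 | (P_1 ^ P_3) -> (P_1 <-> P_3 | P_1))) = 0, so the formula = 1.
Row P_1=0, P_2=0, P_3=0: (~(P_1 ^ P_2) -> (P_3 | (P_1 ^ P_3) -> (P_1 <-> P_3 | P_1))) = 1, so the formula = 0.

1, 1, 0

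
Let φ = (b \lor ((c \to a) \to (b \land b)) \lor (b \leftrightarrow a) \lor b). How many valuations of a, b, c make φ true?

6

a  b  c  |  φ
T  T  T  |  T
T  T  F  |  T
T  F  T  |  F
T  F  F  |  F
F  T  T  |  T
F  T  F  |  T
F  F  T  |  T
F  F  F  |  T
The formula is true on 6 of the 8 rows.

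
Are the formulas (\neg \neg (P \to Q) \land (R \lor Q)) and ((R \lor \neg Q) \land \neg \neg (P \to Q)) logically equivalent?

P | Q | R | φ | ψ
- | - | - | - | -
F | F | F | F | T
F | F | T | T | T
F | T | F | T | F
F | T | T | T | T
T | F | F | F | F
T | F | T | F | F
T | T | F | T | F
T | T | T | T | T
The columns differ at P=F, Q=F, R=F (φ=F, ψ=T), so they are not equivalent.

not equivalent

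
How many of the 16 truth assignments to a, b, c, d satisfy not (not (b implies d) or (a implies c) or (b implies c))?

a | b | c | d | (b implies d) | not (b implies d) | (a implies c) | (b implies c) | φ
- | - | - | - | ------------- | ----------------- | ------------- | ------------- | -
T | T | T | T |       T       |         F         |       T       |       T       | F
T | T | T | F |       F       |         T         |       T       |       T       | F
T | T | F | T |       T       |         F         |       F       |       F       | T
T | T | F | F |       F       |         T         |       F       |       F       | F
T | F | T | T |       T       |         F         |       T       |       T       | F
T | F | T | F |       T       |         F         |       T       |       T       | F
T | F | F | T |       T       |         F         |       F       |       T       | F
T | F | F | F |       T       |         F         |       F       |       T       | F
F | T | T | T |       T       |         F         |       T       |       T       | F
F | T | T | F |       F       |         T         |       T       |       T       | F
F | T | F | T |       T       |         F         |       T       |       F       | F
F | T | F | F |       F       |         T         |       T       |       F       | F
F | F | T | T |       T       |         F         |       T       |       T       | F
F | F | T | F |       T       |         F         |       T       |       T       | F
F | F | F | T |       T       |         F         |       T       |       T       | F
F | F | F | F |       T       |         F         |       T       |       T       | F
The formula is true on 1 of the 16 rows.

1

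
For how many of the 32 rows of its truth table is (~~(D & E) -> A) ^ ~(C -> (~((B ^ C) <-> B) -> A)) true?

  A   |   B   |   C   |   D   |   E   |   φ  
----- | ----- | ----- | ----- | ----- | -----
 True |  True |  True |  True |  True |  True
 True |  True |  True |  True | False |  True
 True |  True |  True | False |  True |  True
 True |  True |  True | False | False |  True
 True |  True | False |  True |  True |  True
 True |  True | False |  True | False |  True
 True |  True | False | False |  True |  True
 True |  True | False | False | False |  True
 True | False |  True |  True |  True |  True
 True | False |  True |  True | False |  True
 True | False |  True | False |  True |  True
 True | False |  True | False | False |  True
 True | False | False |  True |  True |  True
 True | False | False |  True | False |  True
 True | False | False | False |  True |  True
 True | False | False | False | False |  True
False |  True |  True |  True |  True |  True
False |  True |  True |  True | False | False
False |  True |  True | False |  True | False
False |  True |  True | False | False | False
False |  True | False |  True |  True | False
False |  True | False |  True | False |  True
False |  True | False | False |  True |  True
False |  True | False | False | False |  True
False | False |  True |  True |  True |  True
False | False |  True |  True | False | False
False | False |  True | False |  True | False
False | False |  True | False | False | False
False | False | False |  True |  True | False
False | False | False |  True | False |  True
False | False | False | False |  True |  True
False | False | False | False | False |  True
The formula is true on 24 of the 32 rows.

24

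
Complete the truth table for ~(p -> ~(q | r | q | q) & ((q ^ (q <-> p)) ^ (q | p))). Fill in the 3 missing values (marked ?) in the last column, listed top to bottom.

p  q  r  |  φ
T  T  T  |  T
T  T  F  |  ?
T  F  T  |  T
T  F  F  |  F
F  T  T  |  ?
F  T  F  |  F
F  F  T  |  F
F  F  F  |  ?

Row p=T, q=T, r=F: (~(q | r | q | q) & ((q ^ (q <-> p)) ^ (q | p))) = F, (p -> ~(q | r | q | q) & ((q ^ (q <-> p)) ^ (q | p))) = F, so the formula = T.
Row p=F, q=T, r=T: (~(q | r | q | q) & ((q ^ (q <-> p)) ^ (q | p))) = F, (p -> ~(q | r | q | q) & ((q ^ (q <-> p)) ^ (q | p))) = T, so the formula = F.
Row p=F, q=F, r=F: (~(q | r | q | q) & ((q ^ (q <-> p)) ^ (q | p))) = T, (p -> ~(q | r | q | q) & ((q ^ (q <-> p)) ^ (q | p))) = T, so the formula = F.

T, F, F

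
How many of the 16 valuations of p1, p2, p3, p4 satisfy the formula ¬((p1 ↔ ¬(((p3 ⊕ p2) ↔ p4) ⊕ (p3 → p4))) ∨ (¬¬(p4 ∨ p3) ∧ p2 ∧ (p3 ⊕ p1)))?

p1  p2  p3  p4  |  φ
T   T   T   T   |  T
T   T   T   F   |  T
T   T   F   T   |  F
T   T   F   F   |  T
T   F   T   T   |  F
T   F   T   F   |  F
T   F   F   T   |  T
T   F   F   F   |  F
F   T   T   T   |  F
F   T   T   F   |  F
F   T   F   T   |  T
F   T   F   F   |  F
F   F   T   T   |  T
F   F   T   F   |  T
F   F   F   T   |  F
F   F   F   F   |  T
The formula is true on 8 of the 16 rows.

8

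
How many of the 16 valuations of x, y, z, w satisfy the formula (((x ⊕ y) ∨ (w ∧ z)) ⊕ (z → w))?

6

x  y  z  w  |  (x ⊕ y)  (w ∧ z)  ((x ⊕ y) ∨ (w ∧ z))  (z → w)  φ
F  F  F  F  |     F        F              F              T     T
F  F  F  T  |     F        F              F              T     T
F  F  T  F  |     F        F              F              F     F
F  F  T  T  |     F        T              T              T     F
F  T  F  F  |     T        F              T              T     F
F  T  F  T  |     T        F              T              T     F
F  T  T  F  |     T        F              T              F     T
F  T  T  T  |     T        T              T              T     F
T  F  F  F  |     T        F              T              T     F
T  F  F  T  |     T        F              T              T     F
T  F  T  F  |     T        F              T              F     T
T  F  T  T  |     T        T              T              T     F
T  T  F  F  |     F        F              F              T     T
T  T  F  T  |     F        F              F              T     T
T  T  T  F  |     F        F              F              F     F
T  T  T  T  |     F        T              T              T     F
The formula is true on 6 of the 16 rows.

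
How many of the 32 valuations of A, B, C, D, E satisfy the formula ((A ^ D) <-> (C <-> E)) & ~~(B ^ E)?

8

A | B | C | D | E | φ
- | - | - | - | - | -
F | F | F | F | F | F
F | F | F | F | T | T
F | F | F | T | F | F
F | F | F | T | T | F
F | F | T | F | F | F
F | F | T | F | T | F
F | F | T | T | F | F
F | F | T | T | T | T
F | T | F | F | F | F
F | T | F | F | T | F
F | T | F | T | F | T
F | T | F | T | T | F
F | T | T | F | F | T
F | T | T | F | T | F
F | T | T | T | F | F
F | T | T | T | T | F
T | F | F | F | F | F
T | F | F | F | T | F
T | F | F | T | F | F
T | F | F | T | T | T
T | F | T | F | F | F
T | F | T | F | T | T
T | F | T | T | F | F
T | F | T | T | T | F
T | T | F | F | F | T
T | T | F | F | T | F
T | T | F | T | F | F
T | T | F | T | T | F
T | T | T | F | F | F
T | T | T | F | T | F
T | T | T | T | F | T
T | T | T | T | T | F
The formula is true on 8 of the 32 rows.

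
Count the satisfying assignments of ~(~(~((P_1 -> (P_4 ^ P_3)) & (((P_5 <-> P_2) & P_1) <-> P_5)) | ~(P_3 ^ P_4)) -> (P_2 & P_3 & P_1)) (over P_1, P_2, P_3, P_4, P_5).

P_1 | P_2 | P_3 | P_4 | P_5 | φ
--- | --- | --- | --- | --- | -
 T  |  T  |  T  |  T  |  T  | F
 T  |  T  |  T  |  T  |  F  | F
 T  |  T  |  T  |  F  |  T  | F
 T  |  T  |  T  |  F  |  F  | F
 T  |  T  |  F  |  T  |  T  | T
 T  |  T  |  F  |  T  |  F  | T
 T  |  T  |  F  |  F  |  T  | F
 T  |  T  |  F  |  F  |  F  | F
 T  |  F  |  T  |  T  |  T  | F
 T  |  F  |  T  |  T  |  F  | F
 T  |  F  |  T  |  F  |  T  | F
 T  |  F  |  T  |  F  |  F  | F
 T  |  F  |  F  |  T  |  T  | F
 T  |  F  |  F  |  T  |  F  | F
 T  |  F  |  F  |  F  |  T  | F
 T  |  F  |  F  |  F  |  F  | F
 F  |  T  |  T  |  T  |  T  | F
 F  |  T  |  T  |  T  |  F  | F
 F  |  T  |  T  |  F  |  T  | F
 F  |  T  |  T  |  F  |  F  | T
 F  |  T  |  F  |  T  |  T  | F
 F  |  T  |  F  |  T  |  F  | T
 F  |  T  |  F  |  F  |  T  | F
 F  |  T  |  F  |  F  |  F  | F
 F  |  F  |  T  |  T  |  T  | F
 F  |  F  |  T  |  T  |  F  | F
 F  |  F  |  T  |  F  |  T  | F
 F  |  F  |  T  |  F  |  F  | T
 F  |  F  |  F  |  T  |  T  | F
 F  |  F  |  F  |  T  |  F  | T
 F  |  F  |  F  |  F  |  T  | F
 F  |  F  |  F  |  F  |  F  | F
The formula is true on 6 of the 32 rows.

6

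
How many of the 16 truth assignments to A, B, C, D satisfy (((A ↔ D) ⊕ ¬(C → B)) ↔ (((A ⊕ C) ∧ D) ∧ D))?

A | B | C | D | φ
- | - | - | - | -
F | F | F | F | F
F | F | F | T | T
F | F | T | F | T
F | F | T | T | T
F | T | F | F | F
F | T | F | T | T
F | T | T | F | F
F | T | T | T | F
T | F | F | F | T
T | F | F | T | T
T | F | T | F | F
T | F | T | T | T
T | T | F | F | T
T | T | F | T | T
T | T | T | F | T
T | T | T | T | F
The formula is true on 10 of the 16 rows.

10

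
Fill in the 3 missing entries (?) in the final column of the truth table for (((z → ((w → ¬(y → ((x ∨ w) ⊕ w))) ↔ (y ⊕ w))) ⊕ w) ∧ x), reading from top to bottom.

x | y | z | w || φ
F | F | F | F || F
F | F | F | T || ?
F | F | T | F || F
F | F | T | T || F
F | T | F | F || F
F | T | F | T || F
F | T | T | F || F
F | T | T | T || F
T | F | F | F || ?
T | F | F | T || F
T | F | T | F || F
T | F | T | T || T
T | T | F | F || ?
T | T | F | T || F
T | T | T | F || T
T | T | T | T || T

F, T, T

Row x=F, y=F, z=F, w=T: ((z → ((w → ¬(y → ((x ∨ w) ⊕ w))) ↔ (y ⊕ w))) ⊕ w) = F, so the formula = F.
Row x=T, y=F, z=F, w=F: ((z → ((w → ¬(y → ((x ∨ w) ⊕ w))) ↔ (y ⊕ w))) ⊕ w) = T, so the formula = T.
Row x=T, y=T, z=F, w=F: ((z → ((w → ¬(y → ((x ∨ w) ⊕ w))) ↔ (y ⊕ w))) ⊕ w) = T, so the formula = T.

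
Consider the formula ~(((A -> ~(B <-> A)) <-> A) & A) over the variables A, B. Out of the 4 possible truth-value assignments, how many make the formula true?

3

A | B | (B <-> A) | ~(B <-> A) | (A -> ~(B <-> A)) | ((A -> ~(B <-> A)) <-> A) | φ
- | - | --------- | ---------- | ----------------- | ------------------------- | -
1 | 1 |     1     |     0      |         0         |             0             | 1
1 | 0 |     0     |     1      |         1         |             1             | 0
0 | 1 |     0     |     1      |         1         |             0             | 1
0 | 0 |     1     |     0      |         1         |             0             | 1
The formula is true on 3 of the 4 rows.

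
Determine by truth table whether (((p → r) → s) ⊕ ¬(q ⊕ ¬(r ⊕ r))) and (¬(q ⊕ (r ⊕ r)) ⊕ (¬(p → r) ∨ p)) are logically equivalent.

not equivalent

  p   |   q   |   r   |   s   |   φ   |   ψ  
----- | ----- | ----- | ----- | ----- | -----
 True |  True |  True |  True | False |  True
 True |  True |  True | False |  True |  True
 True |  True | False |  True | False |  True
 True |  True | False | False | False |  True
 True | False |  True |  True |  True | False
 True | False |  True | False | False | False
 True | False | False |  True |  True | False
 True | False | False | False |  True | False
False |  True |  True |  True | False | False
False |  True |  True | False |  True | False
False |  True | False |  True | False | False
False |  True | False | False |  True | False
False | False |  True |  True |  True |  True
False | False |  True | False | False |  True
False | False | False |  True |  True |  True
False | False | False | False | False |  True
The columns differ at p=True, q=True, r=True, s=True (φ=False, ψ=True), so they are not equivalent.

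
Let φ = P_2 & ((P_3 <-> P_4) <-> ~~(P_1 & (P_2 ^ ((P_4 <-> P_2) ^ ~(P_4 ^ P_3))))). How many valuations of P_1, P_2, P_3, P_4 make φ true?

4

P_1  P_2  P_3  P_4  |  (P_3 <-> P_4)  (P_4 <-> P_2)  (P_4 ^ P_3)  ~(P_4 ^ P_3)  φ
 T    T    T    T   |        T              T             F            T        T
 T    T    T    F   |        F              F             T            F        F
 T    T    F    T   |        F              T             T            F        T
 T    T    F    F   |        T              F             F            T        F
 T    F    T    T   |        T              F             F            T        F
 T    F    T    F   |        F              T             T            F        F
 T    F    F    T   |        F              F             T            F        F
 T    F    F    F   |        T              T             F            T        F
 F    T    T    T   |        T              T             F            T        F
 F    T    T    F   |        F              F             T            F        T
 F    T    F    T   |        F              T             T            F        T
 F    T    F    F   |        T              F             F            T        F
 F    F    T    T   |        T              F             F            T        F
 F    F    T    F   |        F              T             T            F        F
 F    F    F    T   |        F              F             T            F        F
 F    F    F    F   |        T              T             F            T        F
The formula is true on 4 of the 16 rows.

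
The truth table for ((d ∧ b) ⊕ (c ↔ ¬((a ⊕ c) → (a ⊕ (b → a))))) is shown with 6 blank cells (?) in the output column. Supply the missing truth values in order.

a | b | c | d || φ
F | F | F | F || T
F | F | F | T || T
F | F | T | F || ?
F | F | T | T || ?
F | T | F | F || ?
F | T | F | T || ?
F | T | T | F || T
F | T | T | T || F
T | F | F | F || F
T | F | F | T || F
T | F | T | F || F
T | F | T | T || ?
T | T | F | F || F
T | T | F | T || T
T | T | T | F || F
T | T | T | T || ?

F, F, T, F, F, T

Row a=F, b=F, c=T, d=F: (d ∧ b) = F, (c ↔ ¬((a ⊕ c) → (a ⊕ (b → a)))) = F, so the formula = F.
Row a=F, b=F, c=T, d=T: (d ∧ b) = F, (c ↔ ¬((a ⊕ c) → (a ⊕ (b → a)))) = F, so the formula = F.
Row a=F, b=T, c=F, d=F: (d ∧ b) = F, (c ↔ ¬((a ⊕ c) → (a ⊕ (b → a)))) = T, so the formula = T.
Row a=F, b=T, c=F, d=T: (d ∧ b) = T, (c ↔ ¬((a ⊕ c) → (a ⊕ (b → a)))) = T, so the formula = F.
Row a=T, b=F, c=T, d=T: (d ∧ b) = F, (c ↔ ¬((a ⊕ c) → (a ⊕ (b → a)))) = F, so the formula = F.
Row a=T, b=T, c=T, d=T: (d ∧ b) = T, (c ↔ ¬((a ⊕ c) → (a ⊕ (b → a)))) = F, so the formula = T.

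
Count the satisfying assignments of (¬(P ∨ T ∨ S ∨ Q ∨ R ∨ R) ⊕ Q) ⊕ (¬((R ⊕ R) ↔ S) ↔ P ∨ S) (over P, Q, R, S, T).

15

P | Q | R | S | T || φ
0 | 0 | 0 | 0 | 0 || 0
0 | 0 | 0 | 0 | 1 || 1
0 | 0 | 0 | 1 | 0 || 1
0 | 0 | 0 | 1 | 1 || 1
0 | 0 | 1 | 0 | 0 || 1
0 | 0 | 1 | 0 | 1 || 1
0 | 0 | 1 | 1 | 0 || 1
0 | 0 | 1 | 1 | 1 || 1
0 | 1 | 0 | 0 | 0 || 0
0 | 1 | 0 | 0 | 1 || 0
0 | 1 | 0 | 1 | 0 || 0
0 | 1 | 0 | 1 | 1 || 0
0 | 1 | 1 | 0 | 0 || 0
0 | 1 | 1 | 0 | 1 || 0
0 | 1 | 1 | 1 | 0 || 0
0 | 1 | 1 | 1 | 1 || 0
1 | 0 | 0 | 0 | 0 || 0
1 | 0 | 0 | 0 | 1 || 0
1 | 0 | 0 | 1 | 0 || 1
1 | 0 | 0 | 1 | 1 || 1
1 | 0 | 1 | 0 | 0 || 0
1 | 0 | 1 | 0 | 1 || 0
1 | 0 | 1 | 1 | 0 || 1
1 | 0 | 1 | 1 | 1 || 1
1 | 1 | 0 | 0 | 0 || 1
1 | 1 | 0 | 0 | 1 || 1
1 | 1 | 0 | 1 | 0 || 0
1 | 1 | 0 | 1 | 1 || 0
1 | 1 | 1 | 0 | 0 || 1
1 | 1 | 1 | 0 | 1 || 1
1 | 1 | 1 | 1 | 0 || 0
1 | 1 | 1 | 1 | 1 || 0
The formula is true on 15 of the 32 rows.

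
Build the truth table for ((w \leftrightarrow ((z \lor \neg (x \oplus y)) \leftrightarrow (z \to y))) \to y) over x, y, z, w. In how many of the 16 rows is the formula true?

x  y  z  w  |  φ
F  F  F  F  |  T
F  F  F  T  |  F
F  F  T  F  |  F
F  F  T  T  |  T
F  T  F  F  |  T
F  T  F  T  |  T
F  T  T  F  |  T
F  T  T  T  |  T
T  F  F  F  |  F
T  F  F  T  |  T
T  F  T  F  |  F
T  F  T  T  |  T
T  T  F  F  |  T
T  T  F  T  |  T
T  T  T  F  |  T
T  T  T  T  |  T
The formula is true on 12 of the 16 rows.

12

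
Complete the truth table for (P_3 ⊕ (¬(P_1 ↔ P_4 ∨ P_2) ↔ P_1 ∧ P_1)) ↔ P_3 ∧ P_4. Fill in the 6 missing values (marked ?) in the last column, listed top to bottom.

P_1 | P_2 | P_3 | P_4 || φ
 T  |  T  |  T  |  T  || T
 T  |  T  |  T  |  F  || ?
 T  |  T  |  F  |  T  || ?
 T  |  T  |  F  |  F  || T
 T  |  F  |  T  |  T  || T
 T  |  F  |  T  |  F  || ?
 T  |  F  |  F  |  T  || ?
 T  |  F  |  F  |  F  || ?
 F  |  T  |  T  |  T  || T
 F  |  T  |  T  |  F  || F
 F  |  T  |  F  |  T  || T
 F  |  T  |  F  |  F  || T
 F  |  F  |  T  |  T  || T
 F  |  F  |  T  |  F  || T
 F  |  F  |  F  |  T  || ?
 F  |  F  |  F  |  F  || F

F, T, T, T, F, T

Row P_1=T, P_2=T, P_3=T, P_4=F: (P_3 ⊕ (¬(P_1 ↔ P_4 ∨ P_2) ↔ P_1 ∧ P_1)) = T, (P_3 ∧ P_4) = F, so the formula = F.
Row P_1=T, P_2=T, P_3=F, P_4=T: (P_3 ⊕ (¬(P_1 ↔ P_4 ∨ P_2) ↔ P_1 ∧ P_1)) = F, (P_3 ∧ P_4) = F, so the formula = T.
Row P_1=T, P_2=F, P_3=T, P_4=F: (P_3 ⊕ (¬(P_1 ↔ P_4 ∨ P_2) ↔ P_1 ∧ P_1)) = F, (P_3 ∧ P_4) = F, so the formula = T.
Row P_1=T, P_2=F, P_3=F, P_4=T: (P_3 ⊕ (¬(P_1 ↔ P_4 ∨ P_2) ↔ P_1 ∧ P_1)) = F, (P_3 ∧ P_4) = F, so the formula = T.
Row P_1=T, P_2=F, P_3=F, P_4=F: (P_3 ⊕ (¬(P_1 ↔ P_4 ∨ P_2) ↔ P_1 ∧ P_1)) = T, (P_3 ∧ P_4) = F, so the formula = F.
Row P_1=F, P_2=F, P_3=F, P_4=T: (P_3 ⊕ (¬(P_1 ↔ P_4 ∨ P_2) ↔ P_1 ∧ P_1)) = F, (P_3 ∧ P_4) = F, so the formula = T.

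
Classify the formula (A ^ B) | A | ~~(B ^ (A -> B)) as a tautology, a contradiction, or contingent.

A  B     (A ^ B)  (A -> B)  (B ^ (A -> B))  ~(B ^ (A -> B))  ~~(B ^ (A -> B))  (A | ~~(B ^ (A -> B)))  ((A ^ B) | (A | ~~(B ^ (A -> B))))
T  T        F        T            F                T                F                    T                             T                 
T  F        T        F            F                T                F                    T                             T                 
F  T        T        T            F                T                F                    F                             T                 
F  F        F        T            T                F                T                    T                             T                 
Every row is T, so the formula is a tautology.

tautology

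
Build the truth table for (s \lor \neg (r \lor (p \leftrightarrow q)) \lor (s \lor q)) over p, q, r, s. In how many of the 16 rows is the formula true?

p  q  r  s  |  φ
1  1  1  1  |  1
1  1  1  0  |  1
1  1  0  1  |  1
1  1  0  0  |  1
1  0  1  1  |  1
1  0  1  0  |  0
1  0  0  1  |  1
1  0  0  0  |  1
0  1  1  1  |  1
0  1  1  0  |  1
0  1  0  1  |  1
0  1  0  0  |  1
0  0  1  1  |  1
0  0  1  0  |  0
0  0  0  1  |  1
0  0  0  0  |  0
The formula is true on 13 of the 16 rows.

13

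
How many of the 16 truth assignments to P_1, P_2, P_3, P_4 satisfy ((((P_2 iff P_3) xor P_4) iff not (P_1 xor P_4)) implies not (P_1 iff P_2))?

12

P_1  P_2  P_3  P_4  |  φ
 0    0    0    0   |  0
 0    0    0    1   |  0
 0    0    1    0   |  1
 0    0    1    1   |  1
 0    1    0    0   |  1
 0    1    0    1   |  1
 0    1    1    0   |  1
 0    1    1    1   |  1
 1    0    0    0   |  1
 1    0    0    1   |  1
 1    0    1    0   |  1
 1    0    1    1   |  1
 1    1    0    0   |  0
 1    1    0    1   |  0
 1    1    1    0   |  1
 1    1    1    1   |  1
The formula is true on 12 of the 16 rows.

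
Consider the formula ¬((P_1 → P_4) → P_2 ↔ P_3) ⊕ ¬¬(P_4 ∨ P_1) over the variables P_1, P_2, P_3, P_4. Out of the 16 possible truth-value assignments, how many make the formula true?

8

P_1 | P_2 | P_3 | P_4 || φ
 T  |  T  |  T  |  T  || T
 T  |  T  |  T  |  F  || T
 T  |  T  |  F  |  T  || F
 T  |  T  |  F  |  F  || F
 T  |  F  |  T  |  T  || F
 T  |  F  |  T  |  F  || T
 T  |  F  |  F  |  T  || T
 T  |  F  |  F  |  F  || F
 F  |  T  |  T  |  T  || T
 F  |  T  |  T  |  F  || F
 F  |  T  |  F  |  T  || F
 F  |  T  |  F  |  F  || T
 F  |  F  |  T  |  T  || F
 F  |  F  |  T  |  F  || T
 F  |  F  |  F  |  T  || T
 F  |  F  |  F  |  F  || F
The formula is true on 8 of the 16 rows.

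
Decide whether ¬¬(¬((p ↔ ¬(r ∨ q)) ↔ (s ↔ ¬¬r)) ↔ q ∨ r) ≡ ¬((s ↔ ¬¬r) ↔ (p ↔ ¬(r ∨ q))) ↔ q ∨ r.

equivalent

p | q | r | s | φ | ψ
- | - | - | - | - | -
F | F | F | F | F | F
F | F | F | T | T | T
F | F | T | F | T | T
F | F | T | T | F | F
F | T | F | F | F | F
F | T | F | T | T | T
F | T | T | F | T | T
F | T | T | T | F | F
T | F | F | F | T | T
T | F | F | T | F | F
T | F | T | F | F | F
T | F | T | T | T | T
T | T | F | F | T | T
T | T | F | T | F | F
T | T | T | F | F | F
T | T | T | T | T | T
The columns for φ and ψ agree on every row, so they are logically equivalent.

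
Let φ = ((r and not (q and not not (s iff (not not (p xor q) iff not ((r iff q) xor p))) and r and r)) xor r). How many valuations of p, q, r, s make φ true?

2

  p   |   q   |   r   |   s   | (p xor q) | not (p xor q) | not not (p xor q) | (r iff q) | ((r iff q) xor p) | not ((r iff q) xor p) |   φ  
----- | ----- | ----- | ----- | --------- | ------------- | ----------------- | --------- | ----------------- | --------------------- | -----
False | False | False | False |   False   |      True     |       False       |    True   |        True       |         False         | False
False | False | False |  True |   False   |      True     |       False       |    True   |        True       |         False         | False
False | False |  True | False |   False   |      True     |       False       |   False   |       False       |          True         | False
False | False |  True |  True |   False   |      True     |       False       |   False   |       False       |          True         | False
False |  True | False | False |    True   |     False     |        True       |   False   |       False       |          True         | False
False |  True | False |  True |    True   |     False     |        True       |   False   |       False       |          True         | False
False |  True |  True | False |    True   |     False     |        True       |    True   |        True       |         False         |  True
False |  True |  True |  True |    True   |     False     |        True       |    True   |        True       |         False         | False
 True | False | False | False |    True   |     False     |        True       |    True   |       False       |          True         | False
 True | False | False |  True |    True   |     False     |        True       |    True   |       False       |          True         | False
 True | False |  True | False |    True   |     False     |        True       |   False   |        True       |         False         | False
 True | False |  True |  True |    True   |     False     |        True       |   False   |        True       |         False         | False
 True |  True | False | False |   False   |      True     |       False       |   False   |        True       |         False         | False
 True |  True | False |  True |   False   |      True     |       False       |   False   |        True       |         False         | False
 True |  True |  True | False |   False   |      True     |       False       |    True   |       False       |          True         |  True
 True |  True |  True |  True |   False   |      True     |       False       |    True   |       False       |          True         | False
The formula is true on 2 of the 16 rows.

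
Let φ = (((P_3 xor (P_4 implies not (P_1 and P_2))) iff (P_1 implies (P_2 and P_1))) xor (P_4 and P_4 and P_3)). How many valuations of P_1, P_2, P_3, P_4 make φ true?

8

 P_1    P_2    P_3    P_4   |    φ  
False  False  False  False  |   True
False  False  False   True  |   True
False  False   True  False  |  False
False  False   True   True  |   True
False   True  False  False  |   True
False   True  False   True  |   True
False   True   True  False  |  False
False   True   True   True  |   True
 True  False  False  False  |  False
 True  False  False   True  |  False
 True  False   True  False  |   True
 True  False   True   True  |  False
 True   True  False  False  |   True
 True   True  False   True  |  False
 True   True   True  False  |  False
 True   True   True   True  |  False
The formula is true on 8 of the 16 rows.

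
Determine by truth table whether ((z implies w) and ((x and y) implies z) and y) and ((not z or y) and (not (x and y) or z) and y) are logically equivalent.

not equivalent

x | y | z | w || φ | ψ
T | T | T | T || T | T
T | T | T | F || F | T
T | T | F | T || F | F
T | T | F | F || F | F
T | F | T | T || F | F
T | F | T | F || F | F
T | F | F | T || F | F
T | F | F | F || F | F
F | T | T | T || T | T
F | T | T | F || F | T
F | T | F | T || T | T
F | T | F | F || T | T
F | F | T | T || F | F
F | F | T | F || F | F
F | F | F | T || F | F
F | F | F | F || F | F
The columns differ at x=T, y=T, z=T, w=F (φ=F, ψ=T), so they are not equivalent.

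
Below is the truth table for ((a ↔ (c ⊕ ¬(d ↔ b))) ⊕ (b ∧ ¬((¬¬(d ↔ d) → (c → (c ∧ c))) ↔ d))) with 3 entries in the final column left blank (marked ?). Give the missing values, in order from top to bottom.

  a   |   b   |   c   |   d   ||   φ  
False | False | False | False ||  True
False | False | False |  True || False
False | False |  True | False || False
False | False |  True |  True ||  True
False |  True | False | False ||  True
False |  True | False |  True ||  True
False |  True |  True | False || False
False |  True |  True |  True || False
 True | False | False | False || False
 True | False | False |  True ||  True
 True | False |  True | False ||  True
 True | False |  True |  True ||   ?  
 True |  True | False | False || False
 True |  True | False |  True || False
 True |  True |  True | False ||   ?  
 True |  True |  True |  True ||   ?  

Row a=True, b=False, c=True, d=True: (a ↔ (c ⊕ ¬(d ↔ b))) = False, (b ∧ ¬((¬¬(d ↔ d) → (c → (c ∧ c))) ↔ d)) = False, so the formula = False.
Row a=True, b=True, c=True, d=False: (a ↔ (c ⊕ ¬(d ↔ b))) = False, (b ∧ ¬((¬¬(d ↔ d) → (c → (c ∧ c))) ↔ d)) = True, so the formula = True.
Row a=True, b=True, c=True, d=True: (a ↔ (c ⊕ ¬(d ↔ b))) = True, (b ∧ ¬((¬¬(d ↔ d) → (c → (c ∧ c))) ↔ d)) = False, so the formula = True.

False, True, True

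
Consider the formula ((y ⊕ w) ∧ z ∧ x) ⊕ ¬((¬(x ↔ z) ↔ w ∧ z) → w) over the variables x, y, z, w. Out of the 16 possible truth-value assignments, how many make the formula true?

4

  x   |   y   |   z   |   w   || (y ⊕ w) | (z ∧ x) | ((y ⊕ w) ∧ (z ∧ x)) | (x ↔ z) | ¬(x ↔ z) | (w ∧ z) | (¬(x ↔ z) ↔ (w ∧ z)) | ((¬(x ↔ z) ↔ (w ∧ z)) → w) | ¬((¬(x ↔ z) ↔ (w ∧ z)) → w) |   φ  
 True |  True |  True |  True ||  False  |   True  |        False        |   True  |  False   |   True  |        False         |            True            |            False            | False
 True |  True |  True | False ||   True  |   True  |         True        |   True  |  False   |  False  |         True         |           False            |             True            | False
 True |  True | False |  True ||  False  |  False  |        False        |  False  |   True   |  False  |        False         |            True            |            False            | False
 True |  True | False | False ||   True  |  False  |        False        |  False  |   True   |  False  |        False         |            True            |            False            | False
 True | False |  True |  True ||   True  |   True  |         True        |   True  |  False   |   True  |        False         |            True            |            False            |  True
 True | False |  True | False ||  False  |   True  |        False        |   True  |  False   |  False  |         True         |           False            |             True            |  True
 True | False | False |  True ||   True  |  False  |        False        |  False  |   True   |  False  |        False         |            True            |            False            | False
 True | False | False | False ||  False  |  False  |        False        |  False  |   True   |  False  |        False         |            True            |            False            | False
False |  True |  True |  True ||  False  |  False  |        False        |  False  |   True   |   True  |         True         |            True            |            False            | False
False |  True |  True | False ||   True  |  False  |        False        |  False  |   True   |  False  |        False         |            True            |            False            | False
False |  True | False |  True ||  False  |  False  |        False        |   True  |  False   |  False  |         True         |            True            |            False            | False
False |  True | False | False ||   True  |  False  |        False        |   True  |  False   |  False  |         True         |           False            |             True            |  True
False | False |  True |  True ||   True  |  False  |        False        |  False  |   True   |   True  |         True         |            True            |            False            | False
False | False |  True | False ||  False  |  False  |        False        |  False  |   True   |  False  |        False         |            True            |            False            | False
False | False | False |  True ||   True  |  False  |        False        |   True  |  False   |  False  |         True         |            True            |            False            | False
False | False | False | False ||  False  |  False  |        False        |   True  |  False   |  False  |         True         |           False            |             True            |  True
The formula is true on 4 of the 16 rows.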